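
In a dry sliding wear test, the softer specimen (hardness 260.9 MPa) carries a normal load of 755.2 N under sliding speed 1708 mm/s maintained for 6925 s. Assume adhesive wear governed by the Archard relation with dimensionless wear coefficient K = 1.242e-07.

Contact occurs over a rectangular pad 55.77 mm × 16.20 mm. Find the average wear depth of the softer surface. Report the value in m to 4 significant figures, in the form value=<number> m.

The computation runs at full precision, and the intermediates are shown rounded, and rounded once at the end to 4 significant digits.
Sliding speed v = 1708 mm/s = 1.708 m/s. Total distance L = v·t = 1.708 m/s × 6925 s = 1.183e+04 m.
Hardness H = 260.9 MPa = 2.609e+08 Pa.
Pad sides 55.77 mm × 16.20 mm = 0.05577 m × 0.01620 m. Contact area A = 0.05577 m × 0.01620 m = 9.035e-04 m².
As SI base values: W = 755.2 N, H = 2.609e+08 Pa, K = 1.242e-07.
Archard volume V = K·W·L/H = 1.242e-07 · 755.2 · 1.183e+04 / 2.609e+08 = 4.252e-09 m³.
Wear depth h = V/A = 4.252e-09 / 9.035e-04 = 4.707e-06 m.

value=4.707e-06 m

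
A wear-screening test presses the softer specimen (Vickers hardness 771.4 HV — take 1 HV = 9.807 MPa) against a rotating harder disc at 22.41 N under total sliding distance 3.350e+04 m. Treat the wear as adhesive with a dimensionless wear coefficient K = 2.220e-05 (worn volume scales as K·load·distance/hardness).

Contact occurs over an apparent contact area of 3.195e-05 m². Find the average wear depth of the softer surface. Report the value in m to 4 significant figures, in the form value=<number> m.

All working math maintains exact precision — intermediates are displayed rounded; a single final rounding: four significant figures.
Convert: Hardness H = 771.4 HV × 9.807 MPa/HV = 7565 MPa = 7.565e+09 Pa.
SI base units throughout: W = 22.41 N, H = 7.565e+09 Pa, K = 2.220e-05.
Worn volume V = K·W·L/H = 2.220e-05 · 22.41 · 3.350e+04 / 7.565e+09 = 2.203e-09 m³.
Mean wear depth h = V/A = 2.203e-09 / 3.195e-05 = 6.895e-05 m.

value=6.895e-05 m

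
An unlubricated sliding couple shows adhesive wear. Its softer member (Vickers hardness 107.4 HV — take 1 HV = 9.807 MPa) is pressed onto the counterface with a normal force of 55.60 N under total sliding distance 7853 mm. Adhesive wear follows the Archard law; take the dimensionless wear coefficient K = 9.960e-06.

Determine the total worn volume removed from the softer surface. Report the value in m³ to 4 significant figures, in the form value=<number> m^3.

value=4.129e-12 m^3

Intermediate values are shown rounded. Each operation maintains full precision. Rounded once at the end: four significant figures.
Convert: Sliding distance L = 7853 mm = 7.853 m.
Convert: Hardness H = 107.4 HV × 9.807 MPa/HV = 1053 MPa = 1.053e+09 Pa.
In SI base units, W = 55.60 N, H = 1.053e+09 Pa, K = 9.960e-06.
Worn volume V = K·W·L/H = 9.960e-06 · 55.60 · 7.853 / 1.053e+09 = 4.129e-12 m³.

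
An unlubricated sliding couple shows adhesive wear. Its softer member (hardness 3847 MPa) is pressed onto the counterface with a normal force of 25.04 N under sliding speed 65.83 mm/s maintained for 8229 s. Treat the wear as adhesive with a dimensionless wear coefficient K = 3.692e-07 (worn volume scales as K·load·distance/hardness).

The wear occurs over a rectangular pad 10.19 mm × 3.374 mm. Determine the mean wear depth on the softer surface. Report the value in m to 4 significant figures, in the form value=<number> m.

value=3.786e-08 m

The computation keeps exact precision; intermediate values appear rounded; rounded just once, at 4 significant digits.
Convert: Sliding speed v = 65.83 mm/s = 0.06583 m/s. Total distance L = v·t = 0.06583 m/s × 8229 s = 541.7 m.
Convert: Hardness H = 3847 MPa = 3.847e+09 Pa.
Convert: Pad sides 10.19 mm × 3.374 mm = 0.01019 m × 0.003374 m. Contact area A = 0.01019 m × 0.003374 m = 3.438e-05 m².
Expressed in SI base units: W = 25.04 N, H = 3.847e+09 Pa, K = 3.692e-07.
Archard relation: V = K·W·L/H = 3.692e-07 · 25.04 · 541.7 / 3.847e+09 = 1.302e-12 m³.
Mean depth h = V/A = 1.302e-12 / 3.438e-05 = 3.786e-08 m.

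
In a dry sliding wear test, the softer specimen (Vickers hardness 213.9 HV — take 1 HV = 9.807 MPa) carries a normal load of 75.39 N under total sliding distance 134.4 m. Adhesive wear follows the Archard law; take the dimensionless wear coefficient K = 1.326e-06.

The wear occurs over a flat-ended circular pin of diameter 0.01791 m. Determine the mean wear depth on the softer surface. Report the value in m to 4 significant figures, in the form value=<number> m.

Intermediate values are shown rounded — all working math runs at exact precision. Rounded just once, at 4 significant figures.
Convert: Hardness H = 213.9 HV × 9.807 MPa/HV = 2098 MPa = 2.098e+09 Pa.
Convert: Contact area A = π·d²/4 = π·(0.01791 m)²/4 = 2.519e-04 m².
As SI base values: W = 75.39 N, H = 2.098e+09 Pa, K = 1.326e-06.
Archard volume V = K·W·L/H = 1.326e-06 · 75.39 · 134.4 / 2.098e+09 = 6.405e-12 m³.
Mean wear depth h = V/A = 6.405e-12 / 2.519e-04 = 2.542e-08 m.

value=2.542e-08 m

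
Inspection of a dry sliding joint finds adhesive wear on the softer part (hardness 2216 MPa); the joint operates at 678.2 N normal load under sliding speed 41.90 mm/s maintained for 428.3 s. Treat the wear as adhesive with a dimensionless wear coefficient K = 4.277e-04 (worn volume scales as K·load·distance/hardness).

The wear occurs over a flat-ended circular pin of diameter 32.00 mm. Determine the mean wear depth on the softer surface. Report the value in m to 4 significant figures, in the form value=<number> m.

value=2.921e-06 m

Shown intermediates are rounded; all working math maintains full float precision. Rounded once at the end, at four significant figures.
Sliding speed v = 41.90 mm/s = 0.04190 m/s. The distance L = v·t = 0.04190 m/s × 428.3 s = 17.95 m.
Hardness H = 2216 MPa = 2.216e+09 Pa.
Pin diameter d = 32.00 mm = 0.03200 m. Contact area A = π·d²/4 = π·(0.03200 m)²/4 = 8.042e-04 m².
Restated in SI base units: W = 678.2 N, H = 2.216e+09 Pa, K = 4.277e-04.
Worn volume V = K·W·L/H = 4.277e-04 · 678.2 · 17.95 / 2.216e+09 = 2.349e-09 m³.
Depth of wear h = V/A = 2.349e-09 / 8.042e-04 = 2.921e-06 m.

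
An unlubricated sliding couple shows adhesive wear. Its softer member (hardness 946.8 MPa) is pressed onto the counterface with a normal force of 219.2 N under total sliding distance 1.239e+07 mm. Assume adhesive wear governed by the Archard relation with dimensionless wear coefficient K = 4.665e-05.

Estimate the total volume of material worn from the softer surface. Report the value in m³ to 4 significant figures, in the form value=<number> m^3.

All arithmetic carries exact precision. Displayed values are rounded. Rounded just once, at 4 significant digits.
Convert: Distance L = 1.239e+07 mm = 1.239e+04 m.
Convert: Hardness H = 946.8 MPa = 9.468e+08 Pa.
As SI base values: W = 219.2 N, H = 9.468e+08 Pa, K = 4.665e-05.
Volume removed: V = K·W·L/H = 4.665e-05 · 219.2 · 1.239e+04 / 9.468e+08 = 1.338e-07 m³.

value=1.338e-07 m^3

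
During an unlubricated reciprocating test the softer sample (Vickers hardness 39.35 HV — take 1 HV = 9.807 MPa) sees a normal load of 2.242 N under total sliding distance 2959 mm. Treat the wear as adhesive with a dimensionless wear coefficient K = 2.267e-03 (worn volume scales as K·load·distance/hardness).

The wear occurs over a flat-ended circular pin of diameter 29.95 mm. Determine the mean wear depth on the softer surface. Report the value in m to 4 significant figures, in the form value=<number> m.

value=5.532e-08 m

The algebra carries exact precision — the intermediates are shown rounded — one final rounding: four significant digits.
Distance L = 2959 mm = 2.959 m.
Hardness H = 39.35 HV × 9.807 MPa/HV = 385.9 MPa = 3.859e+08 Pa.
Pin diameter d = 29.95 mm = 0.02995 m. Contact area A = π·d²/4 = π·(0.02995 m)²/4 = 7.045e-04 m².
Collected in SI base units: W = 2.242 N, H = 3.859e+08 Pa, K = 2.267e-03.
By Archard's law, V = K·W·L/H = 2.267e-03 · 2.242 · 2.959 / 3.859e+08 = 3.897e-11 m³.
Average depth h = V/A = 3.897e-11 / 7.045e-04 = 5.532e-08 m.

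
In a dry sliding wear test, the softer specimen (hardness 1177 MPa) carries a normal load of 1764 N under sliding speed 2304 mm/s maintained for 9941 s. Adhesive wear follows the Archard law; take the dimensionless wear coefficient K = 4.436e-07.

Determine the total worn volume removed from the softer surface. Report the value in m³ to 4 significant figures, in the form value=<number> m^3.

The computation runs at full precision. Intermediate values are shown rounded. Rounded once at the end, at four significant figures.
Convert: Sliding speed v = 2304 mm/s = 2.304 m/s. Path length L = v·t = 2.304 m/s × 9941 s = 2.290e+04 m.
Convert: Hardness H = 1177 MPa = 1.177e+09 Pa.
Working in SI base units: W = 1764 N, H = 1.177e+09 Pa, K = 4.436e-07.
The Archard volume V = K·W·L/H = 4.436e-07 · 1764 · 2.290e+04 / 1.177e+09 = 1.523e-08 m³.

value=1.523e-08 m^3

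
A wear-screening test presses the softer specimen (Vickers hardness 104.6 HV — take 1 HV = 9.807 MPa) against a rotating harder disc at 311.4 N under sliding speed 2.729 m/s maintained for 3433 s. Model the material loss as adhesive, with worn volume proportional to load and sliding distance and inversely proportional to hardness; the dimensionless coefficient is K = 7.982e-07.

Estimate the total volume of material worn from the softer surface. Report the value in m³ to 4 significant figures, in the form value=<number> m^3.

Each operation carries full precision — quoted intermediates are rounded — one final rounding, at four significant digits.
Sliding distance L = v·t = 2.729 m/s × 3433 s = 9369 m.
Hardness H = 104.6 HV × 9.807 MPa/HV = 1026 MPa = 1.026e+09 Pa.
In SI base units: W = 311.4 N, H = 1.026e+09 Pa, K = 7.982e-07.
Wear volume V = K·W·L/H = 7.982e-07 · 311.4 · 9369 / 1.026e+09 = 2.270e-09 m³.

value=2.270e-09 m^3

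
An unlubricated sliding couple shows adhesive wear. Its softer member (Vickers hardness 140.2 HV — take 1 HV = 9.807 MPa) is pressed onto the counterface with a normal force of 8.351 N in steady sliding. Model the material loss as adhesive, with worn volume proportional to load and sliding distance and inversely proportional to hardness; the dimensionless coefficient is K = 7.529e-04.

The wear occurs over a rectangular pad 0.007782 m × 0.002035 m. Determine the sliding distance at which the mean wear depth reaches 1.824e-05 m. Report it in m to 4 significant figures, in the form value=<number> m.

Every step carries exact precision; intermediates are printed rounded; one final rounding to 4 significant digits.
Hardness H = 140.2 HV × 9.807 MPa/HV = 1375 MPa = 1.375e+09 Pa.
Contact area A = 0.007782 m × 0.002035 m = 1.584e-05 m².
SI base units throughout: W = 8.351 N, H = 1.375e+09 Pa, K = 7.529e-04.
Allowed volume V_lim = h_lim·A = 1.824e-05 · 1.584e-05 = 2.889e-10 m³.
Thus life L = V_lim·H/(K·W) = 2.889e-10 · 1.375e+09 / (7.529e-04 · 8.351) = 63.17 m.

value=63.17 m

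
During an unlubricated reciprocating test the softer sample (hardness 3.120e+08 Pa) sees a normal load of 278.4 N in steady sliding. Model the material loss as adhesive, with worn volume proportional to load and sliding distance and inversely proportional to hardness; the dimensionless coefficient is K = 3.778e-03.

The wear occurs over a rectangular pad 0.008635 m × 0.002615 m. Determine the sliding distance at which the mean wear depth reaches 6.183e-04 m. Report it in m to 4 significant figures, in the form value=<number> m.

value=4.141 m

The intermediates are shown rounded — all working math keeps exact precision; one final rounding, at four significant figures.
Contact area A = 0.008635 m × 0.002615 m = 2.258e-05 m².
In SI base units, W = 278.4 N, H = 3.120e+08 Pa, K = 3.778e-03.
At the depth limit, V_lim = h_lim·A = 6.183e-04 · 2.258e-05 = 1.396e-08 m³.
Inverting, life L = V_lim·H/(K·W) = 1.396e-08 · 3.120e+08 / (3.778e-03 · 278.4) = 4.141 m.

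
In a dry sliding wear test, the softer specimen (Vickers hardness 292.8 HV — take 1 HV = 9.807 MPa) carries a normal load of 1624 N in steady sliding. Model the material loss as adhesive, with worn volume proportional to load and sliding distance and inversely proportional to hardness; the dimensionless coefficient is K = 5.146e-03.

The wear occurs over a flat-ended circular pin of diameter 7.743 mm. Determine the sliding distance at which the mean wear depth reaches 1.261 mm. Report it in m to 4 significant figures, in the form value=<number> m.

value=20.40 m

Intermediate values are displayed rounded — the computation maintains full float precision; rounded once at the end to four significant digits.
Hardness H = 292.8 HV × 9.807 MPa/HV = 2871 MPa = 2.871e+09 Pa.
Pin diameter d = 7.743 mm = 0.007743 m. Contact area A = π·d²/4 = π·(0.007743 m)²/4 = 4.709e-05 m².
Depth limit h_lim = 1.261 mm = 0.001261 m.
Working in SI base units: W = 1624 N, H = 2.871e+09 Pa, K = 5.146e-03.
Permissible volume V_lim = h_lim·A = 0.001261 · 4.709e-05 = 5.938e-08 m³.
Thus life L = V_lim·H/(K·W) = 5.938e-08 · 2.871e+09 / (5.146e-03 · 1624) = 20.40 m.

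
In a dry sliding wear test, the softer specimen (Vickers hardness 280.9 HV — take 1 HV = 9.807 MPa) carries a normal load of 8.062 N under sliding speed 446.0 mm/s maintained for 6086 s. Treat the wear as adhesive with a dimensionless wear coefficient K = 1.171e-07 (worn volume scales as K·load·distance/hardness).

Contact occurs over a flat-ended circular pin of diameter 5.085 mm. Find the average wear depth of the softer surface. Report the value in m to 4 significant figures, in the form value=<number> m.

value=4.580e-08 m

Intermediates are shown rounded, and each operation holds full precision. Rounded just once: 4 significant digits.
Convert: Sliding speed v = 446.0 mm/s = 0.4460 m/s. Total distance L = v·t = 0.4460 m/s × 6086 s = 2714 m.
Convert: Hardness H = 280.9 HV × 9.807 MPa/HV = 2755 MPa = 2.755e+09 Pa.
Convert: Pin diameter d = 5.085 mm = 0.005085 m. Contact area A = π·d²/4 = π·(0.005085 m)²/4 = 2.031e-05 m².
Restated in SI base units: W = 8.062 N, H = 2.755e+09 Pa, K = 1.171e-07.
Wear volume V = K·W·L/H = 1.171e-07 · 8.062 · 2714 / 2.755e+09 = 9.302e-13 m³.
Depth h = V/A = 9.302e-13 / 2.031e-05 = 4.580e-08 m.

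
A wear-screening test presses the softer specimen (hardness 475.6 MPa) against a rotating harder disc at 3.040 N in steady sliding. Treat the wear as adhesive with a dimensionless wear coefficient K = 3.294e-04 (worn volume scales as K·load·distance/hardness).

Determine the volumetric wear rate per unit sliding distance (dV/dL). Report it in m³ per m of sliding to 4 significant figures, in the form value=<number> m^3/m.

value=2.106e-12 m^3/m

The intermediates are shown rounded; the algebra keeps exact precision, and a single final rounding to four significant figures.
Convert: Hardness H = 475.6 MPa = 4.756e+08 Pa.
Collected in SI base units: W = 3.040 N, H = 4.756e+08 Pa, K = 3.294e-04.
Sliding wear rate dV/dL = K·W/H (independent of L): 3.294e-04 · 3.040 / 4.756e+08 = 2.106e-12 m³/m.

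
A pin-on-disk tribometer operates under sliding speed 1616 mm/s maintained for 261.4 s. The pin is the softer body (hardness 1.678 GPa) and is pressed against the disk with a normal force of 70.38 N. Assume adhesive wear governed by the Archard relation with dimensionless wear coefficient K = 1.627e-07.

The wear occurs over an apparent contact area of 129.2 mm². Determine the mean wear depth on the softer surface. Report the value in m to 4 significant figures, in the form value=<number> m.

The algebra maintains exact precision, and the intermediates are shown rounded; a single final rounding to 4 significant figures.
Convert: Sliding speed v = 1616 mm/s = 1.616 m/s. Sliding distance L = v·t = 1.616 m/s × 261.4 s = 422.4 m.
Convert: Hardness H = 1.678 GPa = 1.678e+09 Pa.
Convert: Contact area A = 129.2 mm² = 1.292e-04 m².
Expressed in SI base units: W = 70.38 N, H = 1.678e+09 Pa, K = 1.627e-07.
Wear volume V = K·W·L/H = 1.627e-07 · 70.38 · 422.4 / 1.678e+09 = 2.883e-12 m³.
Depth of wear h = V/A = 2.883e-12 / 1.292e-04 = 2.231e-08 m.

value=2.231e-08 m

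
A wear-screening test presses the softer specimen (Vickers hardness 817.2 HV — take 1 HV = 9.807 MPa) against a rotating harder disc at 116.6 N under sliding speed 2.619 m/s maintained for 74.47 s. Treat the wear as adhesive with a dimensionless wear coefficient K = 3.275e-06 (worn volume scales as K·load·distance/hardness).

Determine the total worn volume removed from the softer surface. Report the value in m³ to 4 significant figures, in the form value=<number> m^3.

value=9.293e-12 m^3

The intermediates are shown rounded, and the computation keeps exact precision, and rounded just once to four significant figures.
Convert: Distance covered L = v·t = 2.619 m/s × 74.47 s = 195.0 m.
Convert: Hardness H = 817.2 HV × 9.807 MPa/HV = 8014 MPa = 8.014e+09 Pa.
In SI base units, W = 116.6 N, H = 8.014e+09 Pa, K = 3.275e-06.
By Archard's law, V = K·W·L/H = 3.275e-06 · 116.6 · 195.0 / 8.014e+09 = 9.293e-12 m³.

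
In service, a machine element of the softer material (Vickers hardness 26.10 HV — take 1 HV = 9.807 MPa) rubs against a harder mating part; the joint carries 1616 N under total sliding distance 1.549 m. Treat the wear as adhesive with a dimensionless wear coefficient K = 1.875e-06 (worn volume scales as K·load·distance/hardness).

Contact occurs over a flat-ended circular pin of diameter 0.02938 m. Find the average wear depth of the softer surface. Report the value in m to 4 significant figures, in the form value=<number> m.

value=2.705e-08 m

Every step carries full precision; printed values are rounded. Rounded once at the end: 4 significant figures.
Hardness H = 26.10 HV × 9.807 MPa/HV = 256.0 MPa = 2.560e+08 Pa.
Contact area A = π·d²/4 = π·(0.02938 m)²/4 = 6.779e-04 m².
In SI base units, W = 1616 N, H = 2.560e+08 Pa, K = 1.875e-06.
Worn volume V = K·W·L/H = 1.875e-06 · 1616 · 1.549 / 2.560e+08 = 1.834e-11 m³.
Wear depth h = V/A = 1.834e-11 / 6.779e-04 = 2.705e-08 m.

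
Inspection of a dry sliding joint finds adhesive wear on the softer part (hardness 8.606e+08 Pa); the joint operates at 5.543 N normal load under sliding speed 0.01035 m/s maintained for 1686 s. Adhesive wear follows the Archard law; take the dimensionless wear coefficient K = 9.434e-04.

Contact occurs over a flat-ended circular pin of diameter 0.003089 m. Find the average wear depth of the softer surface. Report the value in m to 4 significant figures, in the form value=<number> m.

value=1.415e-05 m

All arithmetic keeps full float precision — intermediate values are displayed rounded, and a single final rounding, at 4 significant digits.
Convert: Distance covered L = v·t = 0.01035 m/s × 1686 s = 17.45 m.
Convert: Contact area A = π·d²/4 = π·(0.003089 m)²/4 = 7.494e-06 m².
As SI base values: W = 5.543 N, H = 8.606e+08 Pa, K = 9.434e-04.
The Archard volume V = K·W·L/H = 9.434e-04 · 5.543 · 17.45 / 8.606e+08 = 1.060e-10 m³.
Average depth h = V/A = 1.060e-10 / 7.494e-06 = 1.415e-05 m.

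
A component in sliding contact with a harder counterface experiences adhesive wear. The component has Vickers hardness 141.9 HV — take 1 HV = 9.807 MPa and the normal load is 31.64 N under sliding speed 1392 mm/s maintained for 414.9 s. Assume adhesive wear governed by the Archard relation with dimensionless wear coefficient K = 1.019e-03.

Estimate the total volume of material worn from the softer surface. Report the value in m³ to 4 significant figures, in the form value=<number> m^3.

Intermediate values appear rounded. Each operation maintains full float precision — rounded once at the end: 4 significant digits.
Sliding speed v = 1392 mm/s = 1.392 m/s. Distance covered L = v·t = 1.392 m/s × 414.9 s = 577.5 m.
Hardness H = 141.9 HV × 9.807 MPa/HV = 1392 MPa = 1.392e+09 Pa.
In SI base units, W = 31.64 N, H = 1.392e+09 Pa, K = 1.019e-03.
Archard volume V = K·W·L/H = 1.019e-03 · 31.64 · 577.5 / 1.392e+09 = 1.338e-08 m³.

value=1.338e-08 m^3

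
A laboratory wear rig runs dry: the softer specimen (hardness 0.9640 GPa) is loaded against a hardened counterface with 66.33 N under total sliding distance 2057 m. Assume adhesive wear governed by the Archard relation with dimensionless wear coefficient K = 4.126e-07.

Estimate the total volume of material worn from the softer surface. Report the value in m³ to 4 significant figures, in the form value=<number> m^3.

value=5.840e-11 m^3

Each operation keeps full precision; intermediate values appear rounded, and a lone final rounding, at four significant figures.
Convert: Hardness H = 0.9640 GPa = 9.640e+08 Pa.
As SI base values: W = 66.33 N, H = 9.640e+08 Pa, K = 4.126e-07.
Volume removed: V = K·W·L/H = 4.126e-07 · 66.33 · 2057 / 9.640e+08 = 5.840e-11 m³.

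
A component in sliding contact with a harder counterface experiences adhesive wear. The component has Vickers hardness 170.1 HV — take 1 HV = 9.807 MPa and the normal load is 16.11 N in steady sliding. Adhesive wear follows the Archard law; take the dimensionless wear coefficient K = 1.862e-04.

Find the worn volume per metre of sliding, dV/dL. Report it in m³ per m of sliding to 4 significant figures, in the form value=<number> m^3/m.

value=1.798e-12 m^3/m

The algebra runs at full float precision, and intermediates are printed rounded. Rounded once at the end, at 4 significant figures.
Convert: Hardness H = 170.1 HV × 9.807 MPa/HV = 1668 MPa = 1.668e+09 Pa.
In SI base units, W = 16.11 N, H = 1.668e+09 Pa, K = 1.862e-04.
The wear rate dV/dL = K·W/H: 1.862e-04 · 16.11 / 1.668e+09 = 1.798e-12 m³/m.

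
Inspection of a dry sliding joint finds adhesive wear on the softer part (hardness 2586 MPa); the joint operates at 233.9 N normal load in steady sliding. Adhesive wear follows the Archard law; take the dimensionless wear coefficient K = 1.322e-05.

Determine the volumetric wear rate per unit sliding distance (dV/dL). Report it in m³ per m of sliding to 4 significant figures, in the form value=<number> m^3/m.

Shown intermediates are rounded — every step holds full precision — a single final rounding, at four significant figures.
Hardness H = 2586 MPa = 2.586e+09 Pa.
SI base units throughout: W = 233.9 N, H = 2.586e+09 Pa, K = 1.322e-05.
The wear rate dV/dL = K·W/H, so: 1.322e-05 · 233.9 / 2.586e+09 = 1.196e-12 m³/m.

value=1.196e-12 m^3/m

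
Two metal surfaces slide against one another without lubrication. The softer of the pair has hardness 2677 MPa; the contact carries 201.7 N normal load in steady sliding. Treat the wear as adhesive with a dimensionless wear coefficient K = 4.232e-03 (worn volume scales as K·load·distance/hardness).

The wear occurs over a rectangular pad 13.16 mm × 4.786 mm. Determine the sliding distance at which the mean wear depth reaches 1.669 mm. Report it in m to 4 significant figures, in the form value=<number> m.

Intermediate values are shown rounded. The algebra maintains exact precision. Rounded once at the end to four significant digits.
Hardness H = 2677 MPa = 2.677e+09 Pa.
Pad sides 13.16 mm × 4.786 mm = 0.01316 m × 0.004786 m. Contact area A = 0.01316 m × 0.004786 m = 6.298e-05 m².
Depth limit h_lim = 1.669 mm = 0.001669 m.
Expressed in SI base units: W = 201.7 N, H = 2.677e+09 Pa, K = 4.232e-03.
Wearable volume V_lim = h_lim·A = 0.001669 · 6.298e-05 = 1.051e-07 m³.
So the life L = V_lim·H/(K·W) = 1.051e-07 · 2.677e+09 / (4.232e-03 · 201.7) = 329.7 m.

value=329.7 m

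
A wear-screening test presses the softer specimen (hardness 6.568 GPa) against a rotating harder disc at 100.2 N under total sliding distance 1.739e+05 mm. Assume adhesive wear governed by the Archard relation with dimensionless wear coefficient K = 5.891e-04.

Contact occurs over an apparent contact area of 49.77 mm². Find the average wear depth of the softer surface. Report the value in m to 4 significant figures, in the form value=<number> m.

value=3.140e-05 m

The intermediates are displayed rounded, and the computation holds full float precision, and rounded just once: four significant digits.
Convert: Total distance L = 1.739e+05 mm = 173.9 m.
Convert: Hardness H = 6.568 GPa = 6.568e+09 Pa.
Convert: Contact area A = 49.77 mm² = 4.977e-05 m².
In SI base units: W = 100.2 N, H = 6.568e+09 Pa, K = 5.891e-04.
Archard relation: V = K·W·L/H = 5.891e-04 · 100.2 · 173.9 / 6.568e+09 = 1.563e-09 m³.
Mean depth h = V/A = 1.563e-09 / 4.977e-05 = 3.140e-05 m.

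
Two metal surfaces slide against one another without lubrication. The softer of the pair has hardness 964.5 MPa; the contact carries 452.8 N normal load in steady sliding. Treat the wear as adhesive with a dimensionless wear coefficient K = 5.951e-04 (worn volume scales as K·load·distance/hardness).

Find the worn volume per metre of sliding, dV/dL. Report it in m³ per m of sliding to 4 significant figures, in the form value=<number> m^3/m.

value=2.794e-10 m^3/m

The intermediates appear rounded — the computation maintains full float precision. Rounded once at the end to 4 significant digits.
Hardness H = 964.5 MPa = 9.645e+08 Pa.
SI base units throughout: W = 452.8 N, H = 9.645e+08 Pa, K = 5.951e-04.
Rate of wear dV/dL = K·W/H — distance-free: 5.951e-04 · 452.8 / 9.645e+08 = 2.794e-10 m³/m.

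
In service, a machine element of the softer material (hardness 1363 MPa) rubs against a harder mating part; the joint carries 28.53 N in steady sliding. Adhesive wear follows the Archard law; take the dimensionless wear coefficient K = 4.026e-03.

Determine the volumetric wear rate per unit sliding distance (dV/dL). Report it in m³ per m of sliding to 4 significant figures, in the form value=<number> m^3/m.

value=8.427e-11 m^3/m

The intermediates are displayed rounded. Every step carries full float precision; a single final rounding: four significant figures.
Hardness H = 1363 MPa = 1.363e+09 Pa.
SI base units throughout: W = 28.53 N, H = 1.363e+09 Pa, K = 4.026e-03.
Rate of wear dV/dL = K·W/H (no L dependence): 4.026e-03 · 28.53 / 1.363e+09 = 8.427e-11 m³/m.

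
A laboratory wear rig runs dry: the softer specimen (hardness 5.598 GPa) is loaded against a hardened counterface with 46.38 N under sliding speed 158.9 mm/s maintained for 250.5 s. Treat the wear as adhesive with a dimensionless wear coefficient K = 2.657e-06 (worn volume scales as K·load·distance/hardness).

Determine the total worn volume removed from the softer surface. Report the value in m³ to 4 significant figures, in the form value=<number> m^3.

value=8.762e-13 m^3

The computation holds full float precision; intermediate values are printed rounded — one final rounding, at 4 significant figures.
Sliding speed v = 158.9 mm/s = 0.1589 m/s. Distance L = v·t = 0.1589 m/s × 250.5 s = 39.80 m.
Hardness H = 5.598 GPa = 5.598e+09 Pa.
In SI base units: W = 46.38 N, H = 5.598e+09 Pa, K = 2.657e-06.
Worn volume V = K·W·L/H = 2.657e-06 · 46.38 · 39.80 / 5.598e+09 = 8.762e-13 m³.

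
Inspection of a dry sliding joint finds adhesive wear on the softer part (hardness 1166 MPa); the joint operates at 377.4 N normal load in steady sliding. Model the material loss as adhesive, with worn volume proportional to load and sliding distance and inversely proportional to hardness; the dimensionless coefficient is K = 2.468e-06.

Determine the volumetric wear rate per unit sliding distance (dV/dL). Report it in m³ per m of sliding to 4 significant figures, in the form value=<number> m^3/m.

value=7.988e-13 m^3/m

The intermediates are printed rounded, and the algebra keeps full precision — rounded once at the end to four significant digits.
Hardness H = 1166 MPa = 1.166e+09 Pa.
As SI base values: W = 377.4 N, H = 1.166e+09 Pa, K = 2.468e-06.
Wear rate dV/dL = K·W/H, so: 2.468e-06 · 377.4 / 1.166e+09 = 7.988e-13 m³/m.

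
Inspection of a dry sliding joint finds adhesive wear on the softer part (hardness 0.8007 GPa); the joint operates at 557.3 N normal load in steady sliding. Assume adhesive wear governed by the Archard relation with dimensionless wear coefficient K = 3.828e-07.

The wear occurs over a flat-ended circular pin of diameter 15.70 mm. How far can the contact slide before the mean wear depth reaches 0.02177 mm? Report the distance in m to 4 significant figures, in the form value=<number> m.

value=1.582e+04 m

Every step holds full float precision; shown intermediates are rounded, and one last rounding, at 4 significant digits.
Convert: Hardness H = 0.8007 GPa = 8.007e+08 Pa.
Convert: Pin diameter d = 15.70 mm = 0.01570 m. Contact area A = π·d²/4 = π·(0.01570 m)²/4 = 1.936e-04 m².
Convert: Depth limit h_lim = 0.02177 mm = 2.177e-05 m.
Working in SI base units: W = 557.3 N, H = 8.007e+08 Pa, K = 3.828e-07.
Allowed volume V_lim = h_lim·A = 2.177e-05 · 1.936e-04 = 4.215e-09 m³.
Life L = V_lim·H/(K·W) = 4.215e-09 · 8.007e+08 / (3.828e-07 · 557.3) = 1.582e+04 m.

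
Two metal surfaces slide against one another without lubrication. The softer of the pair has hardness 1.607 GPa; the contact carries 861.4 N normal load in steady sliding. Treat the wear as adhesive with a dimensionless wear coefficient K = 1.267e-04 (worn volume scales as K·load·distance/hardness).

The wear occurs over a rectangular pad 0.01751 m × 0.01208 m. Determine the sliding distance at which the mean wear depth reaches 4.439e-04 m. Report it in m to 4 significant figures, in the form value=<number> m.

value=1383 m

Quoted intermediates are rounded — all working math maintains full precision; a single final rounding: 4 significant digits.
Convert: Hardness H = 1.607 GPa = 1.607e+09 Pa.
Convert: Contact area A = 0.01751 m × 0.01208 m = 2.115e-04 m².
In SI base units, W = 861.4 N, H = 1.607e+09 Pa, K = 1.267e-04.
Volume at the limit: V_lim = h_lim·A = 4.439e-04 · 2.115e-04 = 9.389e-08 m³.
Thus life L = V_lim·H/(K·W) = 9.389e-08 · 1.607e+09 / (1.267e-04 · 861.4) = 1383 m.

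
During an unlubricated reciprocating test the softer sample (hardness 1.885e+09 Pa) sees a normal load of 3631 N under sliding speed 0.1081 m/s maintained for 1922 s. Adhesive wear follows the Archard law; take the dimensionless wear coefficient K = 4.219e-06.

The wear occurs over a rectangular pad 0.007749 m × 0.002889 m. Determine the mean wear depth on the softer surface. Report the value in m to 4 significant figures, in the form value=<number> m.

value=7.542e-05 m

Quoted intermediates are rounded, and all arithmetic keeps full float precision — one final rounding, at four significant figures.
Distance covered L = v·t = 0.1081 m/s × 1922 s = 207.8 m.
Contact area A = 0.007749 m × 0.002889 m = 2.239e-05 m².
In SI base units: W = 3631 N, H = 1.885e+09 Pa, K = 4.219e-06.
The Archard volume V = K·W·L/H = 4.219e-06 · 3631 · 207.8 / 1.885e+09 = 1.689e-09 m³.
Mean wear depth h = V/A = 1.689e-09 / 2.239e-05 = 7.542e-05 m.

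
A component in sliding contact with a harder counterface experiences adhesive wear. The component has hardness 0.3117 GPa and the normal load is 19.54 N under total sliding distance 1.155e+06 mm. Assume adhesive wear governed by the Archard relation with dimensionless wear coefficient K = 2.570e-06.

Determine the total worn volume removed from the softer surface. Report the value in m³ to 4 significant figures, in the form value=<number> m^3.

The computation runs at full precision; printed values are rounded — rounded just once to four significant figures.
The distance L = 1.155e+06 mm = 1155 m.
Hardness H = 0.3117 GPa = 3.117e+08 Pa.
Expressed in SI base units: W = 19.54 N, H = 3.117e+08 Pa, K = 2.570e-06.
Archard volume V = K·W·L/H = 2.570e-06 · 19.54 · 1155 / 3.117e+08 = 1.861e-10 m³.

value=1.861e-10 m^3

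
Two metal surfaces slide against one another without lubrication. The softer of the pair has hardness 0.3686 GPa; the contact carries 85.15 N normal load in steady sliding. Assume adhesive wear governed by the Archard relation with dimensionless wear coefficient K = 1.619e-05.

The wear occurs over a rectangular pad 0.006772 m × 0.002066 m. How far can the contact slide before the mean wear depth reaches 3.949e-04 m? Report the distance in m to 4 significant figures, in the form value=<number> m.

value=1477 m

The intermediates are printed rounded. The algebra keeps exact precision — one last rounding, at 4 significant digits.
Hardness H = 0.3686 GPa = 3.686e+08 Pa.
Contact area A = 0.006772 m × 0.002066 m = 1.399e-05 m².
Working in SI base units: W = 85.15 N, H = 3.686e+08 Pa, K = 1.619e-05.
Volume at the limit: V_lim = h_lim·A = 3.949e-04 · 1.399e-05 = 5.525e-09 m³.
Thus life L = V_lim·H/(K·W) = 5.525e-09 · 3.686e+08 / (1.619e-05 · 85.15) = 1477 m.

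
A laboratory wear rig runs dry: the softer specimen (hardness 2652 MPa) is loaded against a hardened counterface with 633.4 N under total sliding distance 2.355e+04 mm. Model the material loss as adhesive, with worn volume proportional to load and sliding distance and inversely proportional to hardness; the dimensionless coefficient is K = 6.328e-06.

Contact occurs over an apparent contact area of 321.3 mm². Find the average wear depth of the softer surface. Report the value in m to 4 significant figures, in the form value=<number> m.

value=1.108e-07 m

All arithmetic keeps exact precision, and the intermediates are shown rounded. Rounded just once to 4 significant figures.
Distance L = 2.355e+04 mm = 23.55 m.
Hardness H = 2652 MPa = 2.652e+09 Pa.
Contact area A = 321.3 mm² = 3.213e-04 m².
Restated in SI base units: W = 633.4 N, H = 2.652e+09 Pa, K = 6.328e-06.
Worn volume V = K·W·L/H = 6.328e-06 · 633.4 · 23.55 / 2.652e+09 = 3.559e-11 m³.
Wear depth h = V/A = 3.559e-11 / 3.213e-04 = 1.108e-07 m.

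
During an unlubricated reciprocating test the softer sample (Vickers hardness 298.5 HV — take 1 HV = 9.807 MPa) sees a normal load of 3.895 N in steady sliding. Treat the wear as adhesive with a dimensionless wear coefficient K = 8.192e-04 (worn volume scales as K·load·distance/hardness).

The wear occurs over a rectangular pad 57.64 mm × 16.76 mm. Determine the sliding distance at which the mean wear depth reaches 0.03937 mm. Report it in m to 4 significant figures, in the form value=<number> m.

Intermediates are displayed rounded. All working math carries full precision. Rounded just once to 4 significant digits.
Convert: Hardness H = 298.5 HV × 9.807 MPa/HV = 2927 MPa = 2.927e+09 Pa.
Convert: Pad sides 57.64 mm × 16.76 mm = 0.05764 m × 0.01676 m. Contact area A = 0.05764 m × 0.01676 m = 9.660e-04 m².
Convert: Depth limit h_lim = 0.03937 mm = 3.937e-05 m.
Working in SI base units: W = 3.895 N, H = 2.927e+09 Pa, K = 8.192e-04.
Allowed volume V_lim = h_lim·A = 3.937e-05 · 9.660e-04 = 3.803e-08 m³.
So the life L = V_lim·H/(K·W) = 3.803e-08 · 2.927e+09 / (8.192e-04 · 3.895) = 3.489e+04 m.

value=3.489e+04 m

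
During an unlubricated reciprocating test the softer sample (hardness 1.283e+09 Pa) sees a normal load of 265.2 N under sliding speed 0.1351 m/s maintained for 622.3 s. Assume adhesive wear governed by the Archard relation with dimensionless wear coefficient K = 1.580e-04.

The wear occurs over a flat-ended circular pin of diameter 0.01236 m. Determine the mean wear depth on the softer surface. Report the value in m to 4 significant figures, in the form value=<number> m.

The algebra keeps full float precision; intermediates are printed rounded, and rounded once at the end to 4 significant figures.
Total distance L = v·t = 0.1351 m/s × 622.3 s = 84.07 m.
Contact area A = π·d²/4 = π·(0.01236 m)²/4 = 1.200e-04 m².
Expressed in SI base units: W = 265.2 N, H = 1.283e+09 Pa, K = 1.580e-04.
By Archard's law, V = K·W·L/H = 1.580e-04 · 265.2 · 84.07 / 1.283e+09 = 2.746e-09 m³.
Mean depth h = V/A = 2.746e-09 / 1.200e-04 = 2.288e-05 m.

value=2.288e-05 m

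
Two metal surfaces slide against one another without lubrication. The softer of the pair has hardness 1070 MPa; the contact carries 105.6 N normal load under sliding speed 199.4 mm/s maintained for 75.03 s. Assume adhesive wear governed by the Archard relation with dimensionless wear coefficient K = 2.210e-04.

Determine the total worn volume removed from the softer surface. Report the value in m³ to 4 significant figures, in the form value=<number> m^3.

value=3.263e-10 m^3

The intermediates are shown rounded — the computation holds exact precision, and a single final rounding: four significant digits.
Sliding speed v = 199.4 mm/s = 0.1994 m/s. Distance covered L = v·t = 0.1994 m/s × 75.03 s = 14.96 m.
Hardness H = 1070 MPa = 1.070e+09 Pa.
Expressed in SI base units: W = 105.6 N, H = 1.070e+09 Pa, K = 2.210e-04.
Archard volume V = K·W·L/H = 2.210e-04 · 105.6 · 14.96 / 1.070e+09 = 3.263e-10 m³.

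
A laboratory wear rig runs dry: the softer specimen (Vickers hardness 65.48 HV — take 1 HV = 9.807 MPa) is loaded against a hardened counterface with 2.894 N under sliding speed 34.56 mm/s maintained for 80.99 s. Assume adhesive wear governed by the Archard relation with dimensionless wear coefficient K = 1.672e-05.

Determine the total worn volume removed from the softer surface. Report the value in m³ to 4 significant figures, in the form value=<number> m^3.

The computation runs at full float precision — displayed values are rounded. Rounded once at the end to four significant digits.
Convert: Sliding speed v = 34.56 mm/s = 0.03456 m/s. Sliding distance L = v·t = 0.03456 m/s × 80.99 s = 2.799 m.
Convert: Hardness H = 65.48 HV × 9.807 MPa/HV = 642.2 MPa = 6.422e+08 Pa.
Working in SI base units: W = 2.894 N, H = 6.422e+08 Pa, K = 1.672e-05.
Archard volume V = K·W·L/H = 1.672e-05 · 2.894 · 2.799 / 6.422e+08 = 2.109e-13 m³.

value=2.109e-13 m^3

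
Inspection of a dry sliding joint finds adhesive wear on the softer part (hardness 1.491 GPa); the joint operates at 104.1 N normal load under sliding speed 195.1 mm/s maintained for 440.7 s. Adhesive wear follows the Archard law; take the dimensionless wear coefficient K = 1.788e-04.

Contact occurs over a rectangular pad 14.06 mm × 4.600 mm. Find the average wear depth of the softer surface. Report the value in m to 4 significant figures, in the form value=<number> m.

value=1.660e-05 m

Each operation holds exact precision. Intermediate values appear rounded. Rounded just once: 4 significant digits.
Convert: Sliding speed v = 195.1 mm/s = 0.1951 m/s. The distance L = v·t = 0.1951 m/s × 440.7 s = 85.98 m.
Convert: Hardness H = 1.491 GPa = 1.491e+09 Pa.
Convert: Pad sides 14.06 mm × 4.600 mm = 0.01406 m × 0.004600 m. Contact area A = 0.01406 m × 0.004600 m = 6.468e-05 m².
Restated in SI base units: W = 104.1 N, H = 1.491e+09 Pa, K = 1.788e-04.
By Archard's law, V = K·W·L/H = 1.788e-04 · 104.1 · 85.98 / 1.491e+09 = 1.073e-09 m³.
Depth of wear h = V/A = 1.073e-09 / 6.468e-05 = 1.660e-05 m.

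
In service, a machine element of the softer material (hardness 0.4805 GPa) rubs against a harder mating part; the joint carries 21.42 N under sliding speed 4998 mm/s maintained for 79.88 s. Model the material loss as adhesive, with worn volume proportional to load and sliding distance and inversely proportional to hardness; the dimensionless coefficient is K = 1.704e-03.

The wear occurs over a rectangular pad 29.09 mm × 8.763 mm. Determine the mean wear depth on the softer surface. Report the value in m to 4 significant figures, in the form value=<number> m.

value=1.190e-04 m

All arithmetic holds full precision. Intermediates are displayed rounded, and a lone final rounding: four significant digits.
Convert: Sliding speed v = 4998 mm/s = 4.998 m/s. The distance L = v·t = 4.998 m/s × 79.88 s = 399.2 m.
Convert: Hardness H = 0.4805 GPa = 4.805e+08 Pa.
Convert: Pad sides 29.09 mm × 8.763 mm = 0.02909 m × 0.008763 m. Contact area A = 0.02909 m × 0.008763 m = 2.549e-04 m².
Working in SI base units: W = 21.42 N, H = 4.805e+08 Pa, K = 1.704e-03.
Archard volume V = K·W·L/H = 1.704e-03 · 21.42 · 399.2 / 4.805e+08 = 3.033e-08 m³.
Depth h = V/A = 3.033e-08 / 2.549e-04 = 1.190e-04 m.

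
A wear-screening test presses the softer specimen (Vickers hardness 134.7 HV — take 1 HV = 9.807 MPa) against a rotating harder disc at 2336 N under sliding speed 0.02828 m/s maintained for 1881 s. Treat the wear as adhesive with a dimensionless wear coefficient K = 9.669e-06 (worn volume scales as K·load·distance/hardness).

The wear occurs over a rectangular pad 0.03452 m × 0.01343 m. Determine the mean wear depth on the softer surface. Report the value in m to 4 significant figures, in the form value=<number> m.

value=1.962e-06 m

Intermediates are displayed rounded; each operation runs at full float precision — rounded just once, at four significant digits.
Convert: Distance L = v·t = 0.02828 m/s × 1881 s = 53.19 m.
Convert: Hardness H = 134.7 HV × 9.807 MPa/HV = 1321 MPa = 1.321e+09 Pa.
Convert: Contact area A = 0.03452 m × 0.01343 m = 4.636e-04 m².
As SI base values: W = 2336 N, H = 1.321e+09 Pa, K = 9.669e-06.
Archard volume V = K·W·L/H = 9.669e-06 · 2336 · 53.19 / 1.321e+09 = 9.095e-10 m³.
Mean depth h = V/A = 9.095e-10 / 4.636e-04 = 1.962e-06 m.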